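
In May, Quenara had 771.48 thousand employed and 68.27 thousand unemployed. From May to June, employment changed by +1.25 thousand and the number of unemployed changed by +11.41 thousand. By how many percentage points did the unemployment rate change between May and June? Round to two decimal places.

May: labor force = 771.48 + 68.27 = 839.75; u = 68.27/839.75 = 8.13%.
June: labor force = 772.73 + 79.68 = 852.41; u = 79.68/852.41 = 9.35%.
Change = 9.35% − 8.13% = +1.22 pp.

The unemployment rate changed by +1.22 percentage points.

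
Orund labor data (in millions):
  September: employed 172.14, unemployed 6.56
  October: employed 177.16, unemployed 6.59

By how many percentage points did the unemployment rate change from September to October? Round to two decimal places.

September: labor force = 172.14 + 6.56 = 178.70; u = 6.56/178.70 = 3.67%.
October: labor force = 177.16 + 6.59 = 183.75; u = 6.59/183.75 = 3.59%.
Change = 3.59% − 3.67% = −0.08 pp.

The unemployment rate changed by −0.08 percentage points.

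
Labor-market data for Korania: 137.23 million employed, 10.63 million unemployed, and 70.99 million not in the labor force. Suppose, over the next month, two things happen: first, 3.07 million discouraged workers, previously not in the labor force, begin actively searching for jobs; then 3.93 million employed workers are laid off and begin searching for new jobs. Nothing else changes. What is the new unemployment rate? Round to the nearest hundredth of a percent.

Initially, labor force = 137.23 + 10.63 = 147.86 million, so u = 10.63/147.86 = 7.19%.
After the first change, unemployed and labor force both rise by 3.07 → E = 137.23, U = 13.70, labor force = 150.93 million.
After the second change, employed falls and unemployed rises by 3.93; labor force unchanged → E = 133.30, U = 17.63, labor force = 150.93 million.
New unemployment rate = 17.63 / 150.93 = 11.68%.

New unemployment rate ≈ 11.68%.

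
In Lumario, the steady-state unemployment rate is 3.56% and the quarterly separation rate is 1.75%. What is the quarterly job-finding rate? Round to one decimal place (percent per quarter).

Job-finding rate ≈ 47.4% per quarter.

From u* = s/(s+f): f = s·(1−u)/u.
f = 1.75 × (1 − 0.0356) / 0.0356 = 1.6877 / 0.0356 ≈ 47.4% per quarter.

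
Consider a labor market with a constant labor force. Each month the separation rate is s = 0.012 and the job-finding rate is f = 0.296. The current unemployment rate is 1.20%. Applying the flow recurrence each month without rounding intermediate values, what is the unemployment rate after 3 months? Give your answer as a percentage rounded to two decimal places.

Unemployment rate after three months ≈ 3.00%.

With a fixed labor force, u_{t+1} = u_t + s·(1−u_t) − f·u_t = u_t·(1−s−f) + s.
Here 1−s−f = 0.692 and s = 0.012.
u_1 = 0.012000 × 0.692 + 0.012 = 0.020304.
u_2 = 0.020304 × 0.692 + 0.012 = 0.026050.
u_3 = 0.026050 × 0.692 + 0.012 = 0.030027.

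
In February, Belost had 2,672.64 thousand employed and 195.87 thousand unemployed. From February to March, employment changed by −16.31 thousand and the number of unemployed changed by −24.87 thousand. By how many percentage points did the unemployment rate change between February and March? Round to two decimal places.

February: labor force = 2,672.64 + 195.87 = 2,868.51; u = 195.87/2,868.51 = 6.83%.
March: labor force = 2,656.33 + 171.00 = 2,827.33; u = 171.00/2,827.33 = 6.05%.
Change = 6.05% − 6.83% = −0.78 pp.

The unemployment rate changed by −0.78 percentage points.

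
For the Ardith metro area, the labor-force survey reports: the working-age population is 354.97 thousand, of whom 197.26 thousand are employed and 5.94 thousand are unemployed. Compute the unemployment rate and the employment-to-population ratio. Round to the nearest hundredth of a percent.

Labor force = employed + unemployed = 197.26 + 5.94 = 203.20 thousand.
Unemployment rate = 5.94 / 203.20 = 2.92%.
Employment-population ratio = 197.26 / 354.97 = 55.57%.

Unemployment rate ≈ 2.92%; employment-population ratio ≈ 55.57%.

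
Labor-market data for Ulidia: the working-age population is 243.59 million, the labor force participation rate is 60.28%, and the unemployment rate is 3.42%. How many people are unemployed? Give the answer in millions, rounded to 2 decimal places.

About 5.02 million are unemployed.

Labor force = 0.6028 × 243.59 = 146.84 million.
Unemployed = 0.0342 × 146.84 ≈ 5.02 million.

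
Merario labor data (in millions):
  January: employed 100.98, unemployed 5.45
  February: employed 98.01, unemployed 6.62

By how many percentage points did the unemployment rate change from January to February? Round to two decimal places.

The unemployment rate changed by +1.21 percentage points.

January: labor force = 100.98 + 5.45 = 106.43; u = 5.45/106.43 = 5.12%.
February: labor force = 98.01 + 6.62 = 104.63; u = 6.62/104.63 = 6.33%.
Change = 6.33% − 5.12% = +1.21 pp.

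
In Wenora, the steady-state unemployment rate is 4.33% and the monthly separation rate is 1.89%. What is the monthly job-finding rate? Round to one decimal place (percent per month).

From u* = s/(s+f): f = s·(1−u)/u.
f = 1.89 × (1 − 0.0433) / 0.0433 = 1.8082 / 0.0433 ≈ 41.8% per month.

Job-finding rate ≈ 41.8% per month.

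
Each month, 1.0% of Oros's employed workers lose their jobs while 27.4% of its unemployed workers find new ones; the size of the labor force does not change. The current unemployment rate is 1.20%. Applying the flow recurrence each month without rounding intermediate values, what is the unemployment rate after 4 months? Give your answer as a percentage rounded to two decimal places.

Unemployment rate after four months ≈ 2.91%.

With a fixed labor force, u_{t+1} = u_t + s·(1−u_t) − f·u_t = u_t·(1−s−f) + s.
Here 1−s−f = 0.716 and s = 0.010.
u_1 = 0.012000 × 0.716 + 0.010 = 0.018592.
u_2 = 0.018592 × 0.716 + 0.010 = 0.023312.
u_3 = 0.023312 × 0.716 + 0.010 = 0.026691.
u_4 = 0.026691 × 0.716 + 0.010 = 0.029111.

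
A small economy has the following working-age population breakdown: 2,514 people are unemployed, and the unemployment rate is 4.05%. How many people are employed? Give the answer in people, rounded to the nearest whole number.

Labor force = U / u = 2,514 / 0.0405 ≈ 62,074.
Employed = labor force − unemployed = 62,074 − 2,514 = 59,560.

About 59,560 are employed.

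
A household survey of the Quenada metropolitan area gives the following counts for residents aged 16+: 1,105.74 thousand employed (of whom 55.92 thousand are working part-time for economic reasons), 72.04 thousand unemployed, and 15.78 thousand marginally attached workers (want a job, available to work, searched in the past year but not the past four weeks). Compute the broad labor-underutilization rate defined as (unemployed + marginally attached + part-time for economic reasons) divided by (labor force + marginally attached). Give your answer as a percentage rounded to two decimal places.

Labor force = 1,105.74 + 72.04 = 1,177.78 thousand.
Numerator = 72.04 + 15.78 + 55.92 = 143.74 thousand.
Denominator = 1,177.78 + 15.78 = 1,193.56 thousand.
Broad rate = 143.74 / 1,193.56 = 12.04%.

Broad underutilization rate ≈ 12.04%.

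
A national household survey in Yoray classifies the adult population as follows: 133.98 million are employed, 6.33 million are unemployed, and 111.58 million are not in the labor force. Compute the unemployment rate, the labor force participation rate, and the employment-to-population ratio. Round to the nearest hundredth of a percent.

Unemployment rate ≈ 4.51%; labor force participation rate ≈ 55.70%; employment-population ratio ≈ 53.19%.

Labor force = employed + unemployed = 133.98 + 6.33 = 140.31 million.
Working-age population = 140.31 + 111.58 = 251.89 million.
Unemployment rate = 6.33 / 140.31 = 4.51%.
Labor force participation rate = 140.31 / 251.89 = 55.70%.
Employment-population ratio = 133.98 / 251.89 = 53.19%.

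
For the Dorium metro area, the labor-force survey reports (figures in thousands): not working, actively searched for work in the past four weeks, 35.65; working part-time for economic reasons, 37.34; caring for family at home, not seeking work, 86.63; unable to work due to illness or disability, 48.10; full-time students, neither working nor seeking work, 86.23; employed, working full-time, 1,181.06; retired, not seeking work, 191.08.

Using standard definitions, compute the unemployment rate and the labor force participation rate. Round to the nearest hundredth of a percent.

Employed = 37.34 + 1,181.06 = 1,218.40 thousand (anyone who worked, including part-time for economic reasons, counts as employed).
Unemployed = 35.65 thousand.
Labor force = 1,218.40 + 35.65 = 1,254.05 thousand.
Not in labor force = 86.63 + 48.10 + 86.23 + 191.08 = 412.04 thousand (those not working and not actively searching are outside the labor force).
Civilian working-age population = 1,254.05 + 412.04 = 1,666.09 thousand.
Unemployment rate = 35.65 / 1,254.05 = 2.84%.
Labor force participation rate = 1,254.05 / 1,666.09 = 75.27%.

Unemployment rate ≈ 2.84%; labor force participation rate ≈ 75.27%.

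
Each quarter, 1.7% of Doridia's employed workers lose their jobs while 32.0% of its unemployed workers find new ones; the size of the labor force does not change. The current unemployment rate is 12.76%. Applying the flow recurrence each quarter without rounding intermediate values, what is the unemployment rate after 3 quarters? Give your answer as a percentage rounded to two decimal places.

With a fixed labor force, u_{t+1} = u_t + s·(1−u_t) − f·u_t = u_t·(1−s−f) + s.
Here 1−s−f = 0.663 and s = 0.017.
u_1 = 0.127600 × 0.663 + 0.017 = 0.101599.
u_2 = 0.101599 × 0.663 + 0.017 = 0.084360.
u_3 = 0.084360 × 0.663 + 0.017 = 0.072931.

Unemployment rate after three quarters ≈ 7.29%.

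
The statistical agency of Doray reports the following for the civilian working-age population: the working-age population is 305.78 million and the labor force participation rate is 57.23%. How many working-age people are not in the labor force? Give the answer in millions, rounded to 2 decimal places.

Share not in the labor force = 1 − 0.5723 = 0.4277.
Not in labor force = 0.4277 × 305.78 ≈ 130.78 million.

About 130.78 million are not in the labor force.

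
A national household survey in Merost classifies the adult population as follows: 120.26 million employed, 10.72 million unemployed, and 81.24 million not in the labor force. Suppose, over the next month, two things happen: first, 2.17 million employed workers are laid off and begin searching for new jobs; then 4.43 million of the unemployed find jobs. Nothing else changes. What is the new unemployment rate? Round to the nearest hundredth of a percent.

New unemployment rate ≈ 6.46%.

Initially, labor force = 120.26 + 10.72 = 130.98 million, so u = 10.72/130.98 = 8.18%.
After the first change, employed falls and unemployed rises by 2.17; labor force unchanged → E = 118.09, U = 12.89, labor force = 130.98 million.
After the second change, unemployed falls and employed rises by 4.43; labor force unchanged → E = 122.52, U = 8.46, labor force = 130.98 million.
New unemployment rate = 8.46 / 130.98 = 6.46%.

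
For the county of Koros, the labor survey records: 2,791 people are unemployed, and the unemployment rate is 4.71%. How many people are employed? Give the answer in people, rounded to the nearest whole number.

About 56,466 are employed.

Labor force = U / u = 2,791 / 0.0471 ≈ 59,257.
Employed = labor force − unemployed = 59,257 − 2,791 = 56,466.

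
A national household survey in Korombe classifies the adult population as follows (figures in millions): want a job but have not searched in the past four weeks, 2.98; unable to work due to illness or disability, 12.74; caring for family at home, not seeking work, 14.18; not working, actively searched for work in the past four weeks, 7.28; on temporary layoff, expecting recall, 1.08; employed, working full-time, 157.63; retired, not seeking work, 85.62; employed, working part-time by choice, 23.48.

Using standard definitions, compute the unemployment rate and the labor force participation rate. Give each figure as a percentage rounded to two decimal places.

Unemployment rate ≈ 4.41%; labor force participation rate ≈ 62.12%.

Employed = 157.63 + 23.48 = 181.11 million.
Unemployed = 7.28 + 1.08 = 8.36 million (jobless and actively searching, or on temporary layoff).
Labor force = 181.11 + 8.36 = 189.47 million.
Not in labor force = 2.98 + 12.74 + 14.18 + 85.62 = 115.52 million (those not working and not actively searching are outside the labor force — including those who want a job but have given up searching).
Civilian working-age population = 189.47 + 115.52 = 304.99 million.
Unemployment rate = 8.36 / 189.47 = 4.41%.
Labor force participation rate = 189.47 / 304.99 = 62.12%.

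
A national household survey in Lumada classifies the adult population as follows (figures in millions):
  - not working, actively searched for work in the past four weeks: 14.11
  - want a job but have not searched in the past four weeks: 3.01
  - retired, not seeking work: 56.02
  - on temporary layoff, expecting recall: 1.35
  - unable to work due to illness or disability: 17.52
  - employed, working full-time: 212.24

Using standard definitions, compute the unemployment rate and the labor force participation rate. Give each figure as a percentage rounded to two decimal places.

Unemployment rate ≈ 6.79%; labor force participation rate ≈ 74.84%.

Employed = 212.24 million.
Unemployed = 14.11 + 1.35 = 15.46 million (jobless and actively searching, or on temporary layoff).
Labor force = 212.24 + 15.46 = 227.70 million.
Not in labor force = 3.01 + 56.02 + 17.52 = 76.55 million (those not working and not actively searching are outside the labor force — including those who want a job but have given up searching).
Civilian working-age population = 227.70 + 76.55 = 304.25 million.
Unemployment rate = 15.46 / 227.70 = 6.79%.
Labor force participation rate = 227.70 / 304.25 = 74.84%.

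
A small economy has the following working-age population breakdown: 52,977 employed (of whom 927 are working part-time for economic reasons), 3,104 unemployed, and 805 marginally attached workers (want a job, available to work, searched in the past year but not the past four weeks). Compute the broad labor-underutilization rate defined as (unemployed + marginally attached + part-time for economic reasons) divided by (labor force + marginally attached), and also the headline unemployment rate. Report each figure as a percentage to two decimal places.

Labor force = 52,977 + 3,104 = 56,081.
Numerator = 3,104 + 805 + 927 = 4,836.
Denominator = 56,081 + 805 = 56,886.
Broad rate = 4,836 / 56,886 = 8.50%.
Headline unemployment rate = 3,104 / 56,081 = 5.53%.

Broad underutilization rate ≈ 8.50%; headline unemployment rate ≈ 5.53%.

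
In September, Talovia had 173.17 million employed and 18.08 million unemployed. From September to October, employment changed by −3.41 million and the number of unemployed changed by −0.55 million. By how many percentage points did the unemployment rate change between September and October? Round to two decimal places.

The unemployment rate changed by −0.09 percentage points.

September: labor force = 173.17 + 18.08 = 191.25; u = 18.08/191.25 = 9.45%.
October: labor force = 169.76 + 17.53 = 187.29; u = 17.53/187.29 = 9.36%.
Change = 9.36% − 9.45% = −0.09 pp.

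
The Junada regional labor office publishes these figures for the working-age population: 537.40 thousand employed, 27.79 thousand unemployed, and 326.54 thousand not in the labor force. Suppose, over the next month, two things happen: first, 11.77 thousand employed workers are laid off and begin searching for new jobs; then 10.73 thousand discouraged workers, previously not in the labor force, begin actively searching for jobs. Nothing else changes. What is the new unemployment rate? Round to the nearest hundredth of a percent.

New unemployment rate ≈ 8.73%.

Initially, labor force = 537.40 + 27.79 = 565.19 thousand, so u = 27.79/565.19 = 4.92%.
After the first change, employed falls and unemployed rises by 11.77; labor force unchanged → E = 525.63, U = 39.56, labor force = 565.19 thousand.
After the second change, unemployed and labor force both rise by 10.73 → E = 525.63, U = 50.29, labor force = 575.92 thousand.
New unemployment rate = 50.29 / 575.92 = 8.73%.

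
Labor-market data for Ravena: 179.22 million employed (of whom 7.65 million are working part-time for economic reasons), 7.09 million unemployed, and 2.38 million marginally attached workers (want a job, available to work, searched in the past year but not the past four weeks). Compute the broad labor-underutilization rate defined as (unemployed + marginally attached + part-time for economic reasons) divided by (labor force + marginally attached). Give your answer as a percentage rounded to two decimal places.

Labor force = 179.22 + 7.09 = 186.31 million.
Numerator = 7.09 + 2.38 + 7.65 = 17.12 million.
Denominator = 186.31 + 2.38 = 188.69 million.
Broad rate = 17.12 / 188.69 = 9.07%.

Broad underutilization rate ≈ 9.07%.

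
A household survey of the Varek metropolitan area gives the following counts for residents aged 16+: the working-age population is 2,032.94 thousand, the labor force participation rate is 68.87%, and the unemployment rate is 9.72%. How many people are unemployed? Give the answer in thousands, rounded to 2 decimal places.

Labor force = 0.6887 × 2,032.94 = 1,400.09 thousand.
Unemployed = 0.0972 × 1,400.09 ≈ 136.09 thousand.

About 136.09 thousand are unemployed.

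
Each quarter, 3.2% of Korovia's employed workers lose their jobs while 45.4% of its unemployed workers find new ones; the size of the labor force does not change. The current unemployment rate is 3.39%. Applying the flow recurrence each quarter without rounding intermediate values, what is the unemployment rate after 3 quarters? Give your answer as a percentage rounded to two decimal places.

Unemployment rate after three quarters ≈ 6.15%.

With a fixed labor force, u_{t+1} = u_t + s·(1−u_t) − f·u_t = u_t·(1−s−f) + s.
Here 1−s−f = 0.514 and s = 0.032.
u_1 = 0.033900 × 0.514 + 0.032 = 0.049425.
u_2 = 0.049425 × 0.514 + 0.032 = 0.057404.
u_3 = 0.057404 × 0.514 + 0.032 = 0.061506.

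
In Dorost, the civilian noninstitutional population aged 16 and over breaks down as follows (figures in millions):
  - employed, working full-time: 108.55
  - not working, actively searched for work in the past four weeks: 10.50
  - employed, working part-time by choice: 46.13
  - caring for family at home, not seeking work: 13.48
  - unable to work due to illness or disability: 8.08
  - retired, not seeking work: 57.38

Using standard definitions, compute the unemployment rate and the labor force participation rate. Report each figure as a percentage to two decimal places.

Unemployment rate ≈ 6.36%; labor force participation rate ≈ 67.66%.

Employed = 108.55 + 46.13 = 154.68 million.
Unemployed = 10.50 million.
Labor force = 154.68 + 10.50 = 165.18 million.
Not in labor force = 13.48 + 8.08 + 57.38 = 78.94 million (those not working and not actively searching are outside the labor force).
Civilian working-age population = 165.18 + 78.94 = 244.12 million.
Unemployment rate = 10.50 / 165.18 = 6.36%.
Labor force participation rate = 165.18 / 244.12 = 67.66%.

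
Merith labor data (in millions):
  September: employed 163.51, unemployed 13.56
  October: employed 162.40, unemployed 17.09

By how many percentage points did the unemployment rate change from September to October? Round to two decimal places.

September: labor force = 163.51 + 13.56 = 177.07; u = 13.56/177.07 = 7.66%.
October: labor force = 162.40 + 17.09 = 179.49; u = 17.09/179.49 = 9.52%.
Change = 9.52% − 7.66% = +1.86 pp.

The unemployment rate changed by +1.86 percentage points.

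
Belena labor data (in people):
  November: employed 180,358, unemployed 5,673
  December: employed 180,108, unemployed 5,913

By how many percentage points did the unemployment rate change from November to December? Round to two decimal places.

November: labor force = 180,358 + 5,673 = 186,031; u = 5,673/186,031 = 3.05%.
December: labor force = 180,108 + 5,913 = 186,021; u = 5,913/186,021 = 3.18%.
Change = 3.18% − 3.05% = +0.13 pp.

The unemployment rate changed by +0.13 percentage points.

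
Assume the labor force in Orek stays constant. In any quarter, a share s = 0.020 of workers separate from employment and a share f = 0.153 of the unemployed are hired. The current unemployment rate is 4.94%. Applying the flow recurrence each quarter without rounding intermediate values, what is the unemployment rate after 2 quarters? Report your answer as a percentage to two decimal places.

Unemployment rate after two quarters ≈ 7.03%.

With a fixed labor force, u_{t+1} = u_t + s·(1−u_t) − f·u_t = u_t·(1−s−f) + s.
Here 1−s−f = 0.827 and s = 0.020.
u_1 = 0.049400 × 0.827 + 0.020 = 0.060854.
u_2 = 0.060854 × 0.827 + 0.020 = 0.070326.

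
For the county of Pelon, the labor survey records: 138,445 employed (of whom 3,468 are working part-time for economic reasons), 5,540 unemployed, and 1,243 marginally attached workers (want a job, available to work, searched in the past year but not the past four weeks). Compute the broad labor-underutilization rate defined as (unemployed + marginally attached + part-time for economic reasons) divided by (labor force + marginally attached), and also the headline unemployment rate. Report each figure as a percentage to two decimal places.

Broad underutilization rate ≈ 7.06%; headline unemployment rate ≈ 3.85%.

Labor force = 138,445 + 5,540 = 143,985.
Numerator = 5,540 + 1,243 + 3,468 = 10,251.
Denominator = 143,985 + 1,243 = 145,228.
Broad rate = 10,251 / 145,228 = 7.06%.
Headline unemployment rate = 5,540 / 143,985 = 3.85%.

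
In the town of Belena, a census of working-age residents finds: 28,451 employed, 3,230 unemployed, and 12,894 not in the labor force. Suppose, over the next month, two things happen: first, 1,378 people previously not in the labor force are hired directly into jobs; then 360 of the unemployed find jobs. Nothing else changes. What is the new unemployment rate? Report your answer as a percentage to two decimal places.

New unemployment rate ≈ 8.68%.

Initially, labor force = 28,451 + 3,230 = 31,681, so u = 3,230/31,681 = 10.20%.
After the first change, employed and labor force both rise by 1,378; unemployed unchanged → E = 29,829, U = 3,230, labor force = 33,059.
After the second change, unemployed falls and employed rises by 360; labor force unchanged → E = 30,189, U = 2,870, labor force = 33,059.
New unemployment rate = 2,870 / 33,059 = 8.68%.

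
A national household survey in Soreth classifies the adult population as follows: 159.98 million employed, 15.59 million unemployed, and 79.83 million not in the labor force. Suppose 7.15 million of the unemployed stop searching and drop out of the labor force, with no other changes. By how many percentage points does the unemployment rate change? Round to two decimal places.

Initially, labor force = 159.98 + 15.59 = 175.57 million, so u = 15.59/175.57 = 8.88%.
After the change, unemployed and labor force both fall by 7.15 → E = 159.98, U = 8.44, labor force = 168.42 million.
New unemployment rate = 8.44 / 168.42 = 5.01%.
Change = 5.01% − 8.88% = −3.87 percentage points.

The unemployment rate changes by −3.87 percentage points.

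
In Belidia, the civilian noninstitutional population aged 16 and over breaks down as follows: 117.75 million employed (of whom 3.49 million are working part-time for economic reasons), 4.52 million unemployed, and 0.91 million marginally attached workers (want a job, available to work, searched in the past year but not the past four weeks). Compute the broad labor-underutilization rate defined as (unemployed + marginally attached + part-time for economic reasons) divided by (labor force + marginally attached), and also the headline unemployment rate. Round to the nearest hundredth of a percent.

Labor force = 117.75 + 4.52 = 122.27 million.
Numerator = 4.52 + 0.91 + 3.49 = 8.92 million.
Denominator = 122.27 + 0.91 = 123.18 million.
Broad rate = 8.92 / 123.18 = 7.24%.
Headline unemployment rate = 4.52 / 122.27 = 3.70%.

Broad underutilization rate ≈ 7.24%; headline unemployment rate ≈ 3.70%.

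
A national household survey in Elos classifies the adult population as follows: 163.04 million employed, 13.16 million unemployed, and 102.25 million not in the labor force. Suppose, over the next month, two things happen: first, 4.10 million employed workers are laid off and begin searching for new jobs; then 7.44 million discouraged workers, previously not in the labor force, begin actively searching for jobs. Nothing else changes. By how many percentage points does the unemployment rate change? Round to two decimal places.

The unemployment rate changes by +5.98 percentage points.

Initially, labor force = 163.04 + 13.16 = 176.20 million, so u = 13.16/176.20 = 7.47%.
After the first change, employed falls and unemployed rises by 4.10; labor force unchanged → E = 158.94, U = 17.26, labor force = 176.20 million.
After the second change, unemployed and labor force both rise by 7.44 → E = 158.94, U = 24.70, labor force = 183.64 million.
New unemployment rate = 24.70 / 183.64 = 13.45%.
Change = 13.45% − 7.47% = +5.98 percentage points.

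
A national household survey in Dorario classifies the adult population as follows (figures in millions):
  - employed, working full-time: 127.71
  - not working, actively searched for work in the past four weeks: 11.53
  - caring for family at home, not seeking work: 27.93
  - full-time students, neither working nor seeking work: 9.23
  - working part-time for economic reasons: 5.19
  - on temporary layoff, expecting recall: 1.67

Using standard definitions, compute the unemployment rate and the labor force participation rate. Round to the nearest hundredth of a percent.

Unemployment rate ≈ 9.03%; labor force participation rate ≈ 79.72%.

Employed = 127.71 + 5.19 = 132.90 million (anyone who worked, including part-time for economic reasons, counts as employed).
Unemployed = 11.53 + 1.67 = 13.20 million (jobless and actively searching, or on temporary layoff).
Labor force = 132.90 + 13.20 = 146.10 million.
Not in labor force = 27.93 + 9.23 = 37.16 million (those not working and not actively searching are outside the labor force).
Civilian working-age population = 146.10 + 37.16 = 183.26 million.
Unemployment rate = 13.20 / 146.10 = 9.03%.
Labor force participation rate = 146.10 / 183.26 = 79.72%.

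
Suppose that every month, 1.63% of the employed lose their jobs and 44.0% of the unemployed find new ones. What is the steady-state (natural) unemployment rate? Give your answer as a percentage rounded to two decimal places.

At steady state the flows balance: s·E = f·U, so U/(E+U) = s/(s+f).
u* = 1.63 / (1.63 + 44.0) = 1.63 / 45.63 = 3.57%.

Steady-state unemployment rate ≈ 3.57%.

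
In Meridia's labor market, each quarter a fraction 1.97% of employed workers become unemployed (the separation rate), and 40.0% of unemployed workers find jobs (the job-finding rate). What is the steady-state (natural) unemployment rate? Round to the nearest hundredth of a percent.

Steady-state unemployment rate ≈ 4.69%.

At steady state the flows balance: s·E = f·U, so U/(E+U) = s/(s+f).
u* = 1.97 / (1.97 + 40.0) = 1.97 / 41.97 = 4.69%.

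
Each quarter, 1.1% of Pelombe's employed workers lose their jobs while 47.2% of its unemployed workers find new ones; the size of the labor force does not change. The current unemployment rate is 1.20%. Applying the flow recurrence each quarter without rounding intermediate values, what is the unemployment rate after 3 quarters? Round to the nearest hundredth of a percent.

With a fixed labor force, u_{t+1} = u_t + s·(1−u_t) − f·u_t = u_t·(1−s−f) + s.
Here 1−s−f = 0.517 and s = 0.011.
u_1 = 0.012000 × 0.517 + 0.011 = 0.017204.
u_2 = 0.017204 × 0.517 + 0.011 = 0.019894.
u_3 = 0.019894 × 0.517 + 0.011 = 0.021285.

Unemployment rate after three quarters ≈ 2.13%.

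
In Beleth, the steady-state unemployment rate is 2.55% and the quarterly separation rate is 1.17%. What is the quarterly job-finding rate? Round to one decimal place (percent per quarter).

From u* = s/(s+f): f = s·(1−u)/u.
f = 1.17 × (1 − 0.0255) / 0.0255 = 1.1402 / 0.0255 ≈ 44.7% per quarter.

Job-finding rate ≈ 44.7% per quarter.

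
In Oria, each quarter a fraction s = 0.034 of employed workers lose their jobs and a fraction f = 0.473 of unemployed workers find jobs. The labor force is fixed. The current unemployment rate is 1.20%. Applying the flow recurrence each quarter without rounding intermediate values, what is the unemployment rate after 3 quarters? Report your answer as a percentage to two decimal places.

Unemployment rate after three quarters ≈ 6.05%.

With a fixed labor force, u_{t+1} = u_t + s·(1−u_t) − f·u_t = u_t·(1−s−f) + s.
Here 1−s−f = 0.493 and s = 0.034.
u_1 = 0.012000 × 0.493 + 0.034 = 0.039916.
u_2 = 0.039916 × 0.493 + 0.034 = 0.053679.
u_3 = 0.053679 × 0.493 + 0.034 = 0.060464.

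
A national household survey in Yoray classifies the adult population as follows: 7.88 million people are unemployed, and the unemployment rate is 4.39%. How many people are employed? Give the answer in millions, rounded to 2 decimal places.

Labor force = U / u = 7.88 / 0.0439 ≈ 179.50 million.
Employed = labor force − unemployed = 179.50 − 7.88 = 171.62 million.

About 171.62 million are employed.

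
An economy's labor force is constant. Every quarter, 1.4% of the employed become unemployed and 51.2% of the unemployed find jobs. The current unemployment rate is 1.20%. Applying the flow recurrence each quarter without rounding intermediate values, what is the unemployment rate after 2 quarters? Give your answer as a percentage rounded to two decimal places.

Unemployment rate after two quarters ≈ 2.33%.

With a fixed labor force, u_{t+1} = u_t + s·(1−u_t) − f·u_t = u_t·(1−s−f) + s.
Here 1−s−f = 0.474 and s = 0.014.
u_1 = 0.012000 × 0.474 + 0.014 = 0.019688.
u_2 = 0.019688 × 0.474 + 0.014 = 0.023332.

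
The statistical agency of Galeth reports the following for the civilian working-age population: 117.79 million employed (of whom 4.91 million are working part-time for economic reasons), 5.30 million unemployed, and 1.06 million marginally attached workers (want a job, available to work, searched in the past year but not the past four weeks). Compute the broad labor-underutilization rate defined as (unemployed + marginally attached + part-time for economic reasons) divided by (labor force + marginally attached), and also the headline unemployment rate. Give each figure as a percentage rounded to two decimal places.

Broad underutilization rate ≈ 9.08%; headline unemployment rate ≈ 4.31%.

Labor force = 117.79 + 5.30 = 123.09 million.
Numerator = 5.30 + 1.06 + 4.91 = 11.27 million.
Denominator = 123.09 + 1.06 = 124.15 million.
Broad rate = 11.27 / 124.15 = 9.08%.
Headline unemployment rate = 5.30 / 123.09 = 4.31%.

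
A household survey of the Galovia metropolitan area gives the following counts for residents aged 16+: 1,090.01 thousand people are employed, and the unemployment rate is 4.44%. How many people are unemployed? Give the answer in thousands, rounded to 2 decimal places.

About 50.65 thousand are unemployed.

Let U be the number unemployed. The labor force is E + U, and U/(E+U) = 0.0444.
So U = 0.0444 × 1,090.01 / (1 − 0.0444) = 48.3964 / 0.9556 ≈ 50.65 thousand.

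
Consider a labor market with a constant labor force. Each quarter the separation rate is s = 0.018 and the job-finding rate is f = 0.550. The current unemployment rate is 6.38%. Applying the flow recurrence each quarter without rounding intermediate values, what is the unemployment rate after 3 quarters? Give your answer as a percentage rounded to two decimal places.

With a fixed labor force, u_{t+1} = u_t + s·(1−u_t) − f·u_t = u_t·(1−s−f) + s.
Here 1−s−f = 0.432 and s = 0.018.
u_1 = 0.063800 × 0.432 + 0.018 = 0.045562.
u_2 = 0.045562 × 0.432 + 0.018 = 0.037683.
u_3 = 0.037683 × 0.432 + 0.018 = 0.034279.

Unemployment rate after three quarters ≈ 3.43%.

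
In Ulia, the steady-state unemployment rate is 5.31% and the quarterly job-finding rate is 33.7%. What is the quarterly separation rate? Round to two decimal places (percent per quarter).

From u* = s/(s+f): s = u·f/(1−u).
s = 0.0531 × 33.7 / (1 − 0.0531) = 1.7895 / 0.9469 ≈ 1.89% per quarter.

Separation rate ≈ 1.89% per quarter.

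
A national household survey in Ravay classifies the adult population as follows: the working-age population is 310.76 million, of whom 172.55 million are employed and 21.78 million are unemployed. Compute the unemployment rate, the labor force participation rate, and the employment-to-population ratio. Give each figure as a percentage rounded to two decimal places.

Unemployment rate ≈ 11.21%; labor force participation rate ≈ 62.53%; employment-population ratio ≈ 55.53%.

Labor force = employed + unemployed = 172.55 + 21.78 = 194.33 million.
Unemployment rate = 21.78 / 194.33 = 11.21%.
Labor force participation rate = 194.33 / 310.76 = 62.53%.
Employment-population ratio = 172.55 / 310.76 = 55.53%.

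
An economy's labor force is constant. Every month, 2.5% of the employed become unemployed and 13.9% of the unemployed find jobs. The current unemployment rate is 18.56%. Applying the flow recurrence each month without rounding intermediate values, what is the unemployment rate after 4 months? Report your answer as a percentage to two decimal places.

With a fixed labor force, u_{t+1} = u_t + s·(1−u_t) − f·u_t = u_t·(1−s−f) + s.
Here 1−s−f = 0.836 and s = 0.025.
u_1 = 0.185600 × 0.836 + 0.025 = 0.180162.
u_2 = 0.180162 × 0.836 + 0.025 = 0.175615.
u_3 = 0.175615 × 0.836 + 0.025 = 0.171814.
u_4 = 0.171814 × 0.836 + 0.025 = 0.168637.

Unemployment rate after four months ≈ 16.86%.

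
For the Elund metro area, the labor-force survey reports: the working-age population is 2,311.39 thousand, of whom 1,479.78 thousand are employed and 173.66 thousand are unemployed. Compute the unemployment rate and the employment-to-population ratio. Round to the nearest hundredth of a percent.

Labor force = employed + unemployed = 1,479.78 + 173.66 = 1,653.44 thousand.
Unemployment rate = 173.66 / 1,653.44 = 10.50%.
Employment-population ratio = 1,479.78 / 2,311.39 = 64.02%.

Unemployment rate ≈ 10.50%; employment-population ratio ≈ 64.02%.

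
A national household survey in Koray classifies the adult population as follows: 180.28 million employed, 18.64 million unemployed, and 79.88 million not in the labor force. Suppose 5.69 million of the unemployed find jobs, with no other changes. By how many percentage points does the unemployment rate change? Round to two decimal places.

Initially, labor force = 180.28 + 18.64 = 198.92 million, so u = 18.64/198.92 = 9.37%.
After the change, unemployed falls and employed rises by 5.69; labor force unchanged → E = 185.97, U = 12.95, labor force = 198.92 million.
New unemployment rate = 12.95 / 198.92 = 6.51%.
Change = 6.51% − 9.37% = −2.86 percentage points.

The unemployment rate changes by −2.86 percentage points.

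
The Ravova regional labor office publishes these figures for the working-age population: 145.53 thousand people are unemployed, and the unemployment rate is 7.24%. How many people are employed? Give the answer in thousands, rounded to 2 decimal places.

About 1,864.55 thousand are employed.

Labor force = U / u = 145.53 / 0.0724 ≈ 2,010.08 thousand.
Employed = labor force − unemployed = 2,010.08 − 145.53 = 1,864.55 thousand.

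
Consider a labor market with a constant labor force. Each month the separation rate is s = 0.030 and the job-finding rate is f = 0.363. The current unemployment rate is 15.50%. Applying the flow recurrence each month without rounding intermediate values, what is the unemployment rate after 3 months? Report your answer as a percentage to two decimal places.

With a fixed labor force, u_{t+1} = u_t + s·(1−u_t) − f·u_t = u_t·(1−s−f) + s.
Here 1−s−f = 0.607 and s = 0.030.
u_1 = 0.155000 × 0.607 + 0.030 = 0.124085.
u_2 = 0.124085 × 0.607 + 0.030 = 0.105320.
u_3 = 0.105320 × 0.607 + 0.030 = 0.093929.

Unemployment rate after three months ≈ 9.39%.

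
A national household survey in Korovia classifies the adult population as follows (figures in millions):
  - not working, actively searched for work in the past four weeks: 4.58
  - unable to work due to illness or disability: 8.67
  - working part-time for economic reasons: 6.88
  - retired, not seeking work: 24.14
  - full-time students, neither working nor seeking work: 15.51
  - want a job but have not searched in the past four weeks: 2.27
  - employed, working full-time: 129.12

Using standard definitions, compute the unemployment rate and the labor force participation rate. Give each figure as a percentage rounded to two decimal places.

Employed = 6.88 + 129.12 = 136.00 million (anyone who worked, including part-time for economic reasons, counts as employed).
Unemployed = 4.58 million.
Labor force = 136.00 + 4.58 = 140.58 million.
Not in labor force = 8.67 + 24.14 + 15.51 + 2.27 = 50.59 million (those not working and not actively searching are outside the labor force — including those who want a job but have given up searching).
Civilian working-age population = 140.58 + 50.59 = 191.17 million.
Unemployment rate = 4.58 / 140.58 = 3.26%.
Labor force participation rate = 140.58 / 191.17 = 73.54%.

Unemployment rate ≈ 3.26%; labor force participation rate ≈ 73.54%.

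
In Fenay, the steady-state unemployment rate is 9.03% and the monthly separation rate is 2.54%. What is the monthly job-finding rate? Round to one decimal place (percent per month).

Job-finding rate ≈ 25.6% per month.

From u* = s/(s+f): f = s·(1−u)/u.
f = 2.54 × (1 − 0.0903) / 0.0903 = 2.3106 / 0.0903 ≈ 25.6% per month.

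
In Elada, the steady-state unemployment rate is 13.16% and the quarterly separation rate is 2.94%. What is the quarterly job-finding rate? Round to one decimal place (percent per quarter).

From u* = s/(s+f): f = s·(1−u)/u.
f = 2.94 × (1 − 0.1316) / 0.1316 = 2.5531 / 0.1316 ≈ 19.4% per quarter.

Job-finding rate ≈ 19.4% per quarter.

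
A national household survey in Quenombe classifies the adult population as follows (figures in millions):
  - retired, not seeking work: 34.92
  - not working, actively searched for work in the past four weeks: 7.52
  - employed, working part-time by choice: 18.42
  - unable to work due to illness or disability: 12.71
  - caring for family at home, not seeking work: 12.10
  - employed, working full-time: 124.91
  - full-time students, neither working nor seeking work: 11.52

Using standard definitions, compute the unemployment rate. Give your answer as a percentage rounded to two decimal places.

Employed = 18.42 + 124.91 = 143.33 million.
Unemployed = 7.52 million.
Labor force = 143.33 + 7.52 = 150.85 million.
Unemployment rate = 7.52 / 150.85 = 4.99%.

Unemployment rate ≈ 4.99%.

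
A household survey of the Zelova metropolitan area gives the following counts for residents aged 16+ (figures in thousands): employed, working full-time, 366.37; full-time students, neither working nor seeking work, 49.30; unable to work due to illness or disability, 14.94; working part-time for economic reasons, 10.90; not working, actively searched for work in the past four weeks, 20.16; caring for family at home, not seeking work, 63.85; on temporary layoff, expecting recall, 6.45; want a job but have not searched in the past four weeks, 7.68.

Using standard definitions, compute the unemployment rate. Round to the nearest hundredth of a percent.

Employed = 366.37 + 10.90 = 377.27 thousand (anyone who worked, including part-time for economic reasons, counts as employed).
Unemployed = 20.16 + 6.45 = 26.61 thousand (jobless and actively searching, or on temporary layoff).
Labor force = 377.27 + 26.61 = 403.88 thousand.
Unemployment rate = 26.61 / 403.88 = 6.59%.

Unemployment rate ≈ 6.59%.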